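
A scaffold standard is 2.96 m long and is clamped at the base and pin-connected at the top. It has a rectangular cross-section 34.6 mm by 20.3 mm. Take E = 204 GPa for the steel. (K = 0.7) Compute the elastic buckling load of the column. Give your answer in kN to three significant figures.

P_cr ≈ 11.3 kN

Buckling occurs about the weak axis: I_min = h·b³/12 with b = 20.3 mm (the shorter side).
I_min = 34.6×20.3³/12 = 2.412×10^4 mm⁴
I = 2.412×10^4 mm⁴ = 2.412×10^-8 m⁴
Effective length L_e = K·L = 0.7 × 2.96 = 2.072 m
P_cr = π²EI / L_e² = π² × 204×10⁹ × 2.412×10^-8 / 2.072² = 1.131×10^4 N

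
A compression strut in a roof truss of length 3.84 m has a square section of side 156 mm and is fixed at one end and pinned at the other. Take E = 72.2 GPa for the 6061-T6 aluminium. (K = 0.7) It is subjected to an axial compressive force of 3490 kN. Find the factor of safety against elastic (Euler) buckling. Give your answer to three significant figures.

I = a⁴/12 = 156⁴/12 = 4.935×10^7 mm⁴
I = 4.935×10^7 mm⁴ = 4.935×10^-5 m⁴
Effective length L_e = K·L = 0.7 × 3.84 = 2.688 m
P_cr = π²EI / L_e² = π² × 72.2×10⁹ × 4.935×10^-5 / 2.688² = 4.867×10^6 N
Factor of safety n = P_cr / P = 4867.4 / 3490 = 1.39

n ≈ 1.39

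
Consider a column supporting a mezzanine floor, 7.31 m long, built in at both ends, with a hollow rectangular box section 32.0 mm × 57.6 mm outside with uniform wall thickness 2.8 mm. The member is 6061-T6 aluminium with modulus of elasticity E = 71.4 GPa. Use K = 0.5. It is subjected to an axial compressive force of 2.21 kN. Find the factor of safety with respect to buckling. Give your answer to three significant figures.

n ≈ 1.85

Inner dimensions: h_i = 57.6 − 2×2.8 = 52.00 mm, b_i = 32.0 − 2×2.8 = 26.40 mm
Weak-axis I_min = (h_o·b_o³ − h_i·b_i³)/12 with b_o = 32.0, b_i = 26.40 mm (shorter outer/inner sides).
I_min = (57.6×32.0³ − 52.00×26.40³)/12 = 7.755×10^4 mm⁴
I = 7.755×10^4 mm⁴ = 7.755×10^-8 m⁴
Effective length L_e = K·L = 0.5 × 7.31 = 3.655 m
P_cr = π²EI / L_e² = π² × 71.4×10⁹ × 7.755×10^-8 / 3.655² = 4.091×10^3 N
Factor of safety n = P_cr / P = 4.0910 / 2.21 = 1.85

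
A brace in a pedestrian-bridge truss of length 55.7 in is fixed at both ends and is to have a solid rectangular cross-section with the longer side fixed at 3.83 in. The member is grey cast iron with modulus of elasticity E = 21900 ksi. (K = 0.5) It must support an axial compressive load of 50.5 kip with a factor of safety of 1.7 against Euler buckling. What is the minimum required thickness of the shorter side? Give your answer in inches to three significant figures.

Required P_cr = n·P = 1.7 × 50.5 = 85.85 kip
L_e = K·L = 0.5 × 55.7 = 27.85 in
Required I = P_cr·L_e²/(π²E) = 8.585×10^4 × 27.85² / (π² × 2.19×10^7) = 0.3081 in⁴
Rectangle, weak axis: I_min = h·b³/12 with h = 3.83 in fixed  ⇒  b = (12I/h)^(1/3) = 0.988 in

b ≈ 0.988 in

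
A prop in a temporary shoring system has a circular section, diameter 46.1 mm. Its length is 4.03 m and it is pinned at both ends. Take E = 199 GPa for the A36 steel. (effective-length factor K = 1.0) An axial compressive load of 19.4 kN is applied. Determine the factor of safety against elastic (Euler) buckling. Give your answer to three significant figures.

n ≈ 1.38

I = πd⁴/64 = π×46.1⁴/64 = 2.217×10^5 mm⁴
I = 2.217×10^5 mm⁴ = 2.217×10^-7 m⁴
Effective length L_e = K·L = 1 × 4.03 = 4.030 m
P_cr = π²EI / L_e² = π² × 199×10⁹ × 2.217×10^-7 / 4.030² = 2.681×10^4 N
Factor of safety n = P_cr / P = 26.811 / 19.4 = 1.38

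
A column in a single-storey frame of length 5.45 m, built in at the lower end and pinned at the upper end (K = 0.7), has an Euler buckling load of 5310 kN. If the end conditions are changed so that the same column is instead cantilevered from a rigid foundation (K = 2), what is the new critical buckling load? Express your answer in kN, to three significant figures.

P_cr ≈ 650 kN

P_cr ∝ 1/K², so P_cr,new = P_cr,old × (K_old/K_new)² = 5310 × (0.7/2)²
= 5310 × 0.1225 = 650 kN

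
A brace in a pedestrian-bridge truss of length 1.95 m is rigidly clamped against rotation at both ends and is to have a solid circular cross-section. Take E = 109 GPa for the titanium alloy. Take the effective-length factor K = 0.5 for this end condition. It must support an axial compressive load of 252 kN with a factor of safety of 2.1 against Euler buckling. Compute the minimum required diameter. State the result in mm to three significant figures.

Required P_cr = n·P = 2.1 × 252 = 529.2 kN
L_e = K·L = 0.5 × 1.95 = 0.9750 m
Required I = P_cr·L_e²/(π²E) = 5.292×10^5 × 0.9750² / (π² × 1.09×10^11) = 4.676×10^-7 m⁴
I_req = 4.676×10^5 mm⁴
Solid circle: I = πd⁴/64  ⇒  d = (64I/π)^(1/4) = (64×4.676×10^5/π)^(1/4) = 55.6 mm

d ≈ 55.6 mm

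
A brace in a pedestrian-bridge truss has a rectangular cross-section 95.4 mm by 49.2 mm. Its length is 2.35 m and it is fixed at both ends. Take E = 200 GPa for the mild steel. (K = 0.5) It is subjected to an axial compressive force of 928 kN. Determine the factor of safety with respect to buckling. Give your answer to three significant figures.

n ≈ 1.46

Buckling occurs about the weak axis: I_min = h·b³/12 with b = 49.2 mm (the shorter side).
I_min = 95.4×49.2³/12 = 9.468×10^5 mm⁴
I = 9.468×10^5 mm⁴ = 9.468×10^-7 m⁴
Effective length L_e = K·L = 0.5 × 2.35 = 1.175 m
P_cr = π²EI / L_e² = π² × 200×10⁹ × 9.468×10^-7 / 1.175² = 1.354×10^6 N
Factor of safety n = P_cr / P = 1353.7 / 928 = 1.46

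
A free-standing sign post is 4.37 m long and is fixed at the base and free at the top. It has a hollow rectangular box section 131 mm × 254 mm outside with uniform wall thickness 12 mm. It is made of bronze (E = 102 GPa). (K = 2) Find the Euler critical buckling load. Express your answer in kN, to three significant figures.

Inner dimensions: h_i = 254 − 2×12 = 230.0 mm, b_i = 131 − 2×12 = 107.0 mm
Weak-axis I_min = (h_o·b_o³ − h_i·b_i³)/12 with b_o = 131, b_i = 107.0 mm (shorter outer/inner sides).
I_min = (254×131³ − 230.0×107.0³)/12 = 2.410×10^7 mm⁴
I = 2.410×10^7 mm⁴ = 2.410×10^-5 m⁴
Effective length L_e = K·L = 2 × 4.37 = 8.740 m
P_cr = π²EI / L_e² = π² × 102×10⁹ × 2.410×10^-5 / 8.740² = 3.177×10^5 N

P_cr ≈ 318 kN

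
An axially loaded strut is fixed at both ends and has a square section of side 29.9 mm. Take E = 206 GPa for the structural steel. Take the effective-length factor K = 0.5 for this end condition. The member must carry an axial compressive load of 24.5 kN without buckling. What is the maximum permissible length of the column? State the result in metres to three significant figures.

L_max ≈ 4.70 m

I = a⁴/12 = 29.9⁴/12 = 6.660×10^4 mm⁴
I = 6.660×10^-8 m⁴
At the buckling limit P_cr = P = 2.450×10^4 N
From P_cr = π²EI/(K·L)²:  L = (1/K)·√(π²EI/P_cr) = (1/0.5)·√(π²×2.06×10^11×6.660×10^-8/2.450×10^4)
L = 4.70 m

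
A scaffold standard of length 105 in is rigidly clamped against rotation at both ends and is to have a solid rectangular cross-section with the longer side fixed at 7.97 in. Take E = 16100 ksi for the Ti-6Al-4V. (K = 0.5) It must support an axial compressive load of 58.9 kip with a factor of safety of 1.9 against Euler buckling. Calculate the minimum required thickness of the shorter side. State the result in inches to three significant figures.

b ≈ 1.43 in

Required P_cr = n·P = 1.9 × 58.9 = 111.9 kip
L_e = K·L = 0.5 × 105 = 52.50 in
Required I = P_cr·L_e²/(π²E) = 1.119×10^5 × 52.50² / (π² × 1.61×10^7) = 1.941 in⁴
Rectangle, weak axis: I_min = h·b³/12 with h = 7.97 in fixed  ⇒  b = (12I/h)^(1/3) = 1.43 in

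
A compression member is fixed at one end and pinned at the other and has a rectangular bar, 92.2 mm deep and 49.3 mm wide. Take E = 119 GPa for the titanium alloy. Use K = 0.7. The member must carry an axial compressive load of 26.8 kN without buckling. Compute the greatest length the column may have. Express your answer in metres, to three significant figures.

Buckling occurs about the weak axis: I_min = h·b³/12 with b = 49.3 mm (the shorter side).
I_min = 92.2×49.3³/12 = 9.206×10^5 mm⁴
I = 9.206×10^-7 m⁴
At the buckling limit P_cr = P = 2.680×10^4 N
From P_cr = π²EI/(K·L)²:  L = (1/K)·√(π²EI/P_cr) = (1/0.7)·√(π²×1.19×10^11×9.206×10^-7/2.680×10^4)
L = 9.07 m

L_max ≈ 9.07 m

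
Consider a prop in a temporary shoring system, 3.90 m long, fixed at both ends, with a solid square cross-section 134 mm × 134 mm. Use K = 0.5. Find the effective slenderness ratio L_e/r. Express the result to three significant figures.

λ ≈ 50.4

For a square r = a/√12 = 134/√12 = 38.68 mm
L_e = K·L = 0.5 × 3.90 m = 1.950 m = 1950.0 mm
λ = L_e / r_min = 1950.0 / 38.68 = 50.4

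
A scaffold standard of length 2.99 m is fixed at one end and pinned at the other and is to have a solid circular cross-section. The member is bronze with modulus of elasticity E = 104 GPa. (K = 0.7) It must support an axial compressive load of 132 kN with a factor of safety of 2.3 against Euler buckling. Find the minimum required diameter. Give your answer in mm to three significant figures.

d ≈ 71.7 mm

Required P_cr = n·P = 2.3 × 132 = 303.6 kN
L_e = K·L = 0.7 × 2.99 = 2.093 m
Required I = P_cr·L_e²/(π²E) = 3.036×10^5 × 2.093² / (π² × 1.04×10^11) = 1.296×10^-6 m⁴
I_req = 1.296×10^6 mm⁴
Solid circle: I = πd⁴/64  ⇒  d = (64I/π)^(1/4) = (64×1.296×10^6/π)^(1/4) = 71.7 mm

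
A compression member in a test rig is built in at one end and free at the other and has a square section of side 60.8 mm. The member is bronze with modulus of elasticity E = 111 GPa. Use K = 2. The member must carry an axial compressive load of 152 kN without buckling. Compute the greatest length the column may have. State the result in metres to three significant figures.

L_max ≈ 1.43 m

I = a⁴/12 = 60.8⁴/12 = 1.139×10^6 mm⁴
I = 1.139×10^-6 m⁴
At the buckling limit P_cr = P = 1.520×10^5 N
From P_cr = π²EI/(K·L)²:  L = (1/K)·√(π²EI/P_cr) = (1/2)·√(π²×1.11×10^11×1.139×10^-6/1.520×10^5)
L = 1.43 m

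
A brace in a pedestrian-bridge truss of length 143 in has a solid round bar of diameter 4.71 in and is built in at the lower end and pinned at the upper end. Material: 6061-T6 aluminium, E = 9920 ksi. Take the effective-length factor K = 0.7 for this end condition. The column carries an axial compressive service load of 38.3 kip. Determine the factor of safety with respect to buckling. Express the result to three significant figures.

I = πd⁴/64 = π×4.71⁴/64 = 24.16 in⁴
Effective length L_e = K·L = 0.7 × 143 = 100.1 in
P_cr = π²EI / L_e² = π² × 9920×10³ × 24.16 / 100.1² = 2.360×10^5 lb
Factor of safety n = P_cr / P = 236.05 / 38.3 = 6.16

n ≈ 6.16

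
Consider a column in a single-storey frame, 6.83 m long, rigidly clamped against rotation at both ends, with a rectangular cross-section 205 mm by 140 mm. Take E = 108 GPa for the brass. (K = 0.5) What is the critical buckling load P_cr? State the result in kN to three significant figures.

P_cr ≈ 4280 kN

Buckling occurs about the weak axis: I_min = h·b³/12 with b = 140 mm (the shorter side).
I_min = 205×140³/12 = 4.688×10^7 mm⁴
I = 4.688×10^7 mm⁴ = 4.688×10^-5 m⁴
Effective length L_e = K·L = 0.5 × 6.83 = 3.415 m
P_cr = π²EI / L_e² = π² × 108×10⁹ × 4.688×10^-5 / 3.415² = 4.284×10^6 N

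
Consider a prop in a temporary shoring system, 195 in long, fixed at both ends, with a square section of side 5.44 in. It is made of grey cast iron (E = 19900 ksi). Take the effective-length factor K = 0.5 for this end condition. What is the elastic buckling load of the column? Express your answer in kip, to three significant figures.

P_cr ≈ 1510 kip

I = a⁴/12 = 5.44⁴/12 = 72.98 in⁴
Effective length L_e = K·L = 0.5 × 195 = 97.50 in
P_cr = π²EI / L_e² = π² × 19900×10³ × 72.98 / 97.50² = 1.508×10^6 lb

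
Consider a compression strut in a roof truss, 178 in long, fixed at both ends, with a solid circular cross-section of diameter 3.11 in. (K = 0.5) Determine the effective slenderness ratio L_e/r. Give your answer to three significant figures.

For a solid circle r = d/4 = 3.11/4 = 0.7775 in
L_e = K·L = 0.5 × 178 = 89.00 in
λ = L_e / r_min = 89.000 / 0.7775 = 114

λ ≈ 114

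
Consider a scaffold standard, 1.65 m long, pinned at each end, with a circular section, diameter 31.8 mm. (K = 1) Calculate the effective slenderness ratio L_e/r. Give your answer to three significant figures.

For a solid circle r = d/4 = 31.8/4 = 7.950 mm
L_e = K·L = 1 × 1.65 m = 1.650 m = 1650.0 mm
λ = L_e / r_min = 1650.0 / 7.950 = 208

λ ≈ 208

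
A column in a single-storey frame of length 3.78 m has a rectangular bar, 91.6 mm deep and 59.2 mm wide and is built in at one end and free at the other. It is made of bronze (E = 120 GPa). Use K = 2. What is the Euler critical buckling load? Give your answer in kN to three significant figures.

P_cr ≈ 32.8 kN

Buckling occurs about the weak axis: I_min = h·b³/12 with b = 59.2 mm (the shorter side).
I_min = 91.6×59.2³/12 = 1.584×10^6 mm⁴
I = 1.584×10^6 mm⁴ = 1.584×10^-6 m⁴
Effective length L_e = K·L = 2 × 3.78 = 7.560 m
P_cr = π²EI / L_e² = π² × 120×10⁹ × 1.584×10^-6 / 7.560² = 3.282×10^4 N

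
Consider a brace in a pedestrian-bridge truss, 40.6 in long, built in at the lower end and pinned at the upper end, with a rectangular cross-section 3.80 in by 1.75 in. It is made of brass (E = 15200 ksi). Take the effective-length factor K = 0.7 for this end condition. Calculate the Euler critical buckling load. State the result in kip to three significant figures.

Buckling occurs about the weak axis: I_min = h·b³/12 with b = 1.75 in (the shorter side).
I_min = 3.80×1.75³/12 = 1.697 in⁴
Effective length L_e = K·L = 0.7 × 40.6 = 28.42 in
P_cr = π²EI / L_e² = π² × 15200×10³ × 1.697 / 28.42² = 3.152×10^5 lb

P_cr ≈ 315 kip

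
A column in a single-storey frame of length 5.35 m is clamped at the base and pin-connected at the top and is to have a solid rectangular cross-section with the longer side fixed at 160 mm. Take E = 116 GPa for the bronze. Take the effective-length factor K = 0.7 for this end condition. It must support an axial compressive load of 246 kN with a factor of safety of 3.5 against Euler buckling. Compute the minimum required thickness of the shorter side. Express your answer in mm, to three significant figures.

b ≈ 92.5 mm

Required P_cr = n·P = 3.5 × 246 = 861.0 kN
L_e = K·L = 0.7 × 5.35 = 3.745 m
Required I = P_cr·L_e²/(π²E) = 8.610×10^5 × 3.745² / (π² × 1.16×10^11) = 1.055×10^-5 m⁴
I_req = 1.055×10^7 mm⁴
Rectangle, weak axis: I_min = h·b³/12 with h = 160 mm fixed  ⇒  b = (12I/h)^(1/3) = 92.5 mm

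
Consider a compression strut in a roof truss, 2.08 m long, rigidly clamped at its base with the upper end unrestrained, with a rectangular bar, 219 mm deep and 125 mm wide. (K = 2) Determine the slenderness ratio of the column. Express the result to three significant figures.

Buckling occurs about the weak axis: I_min = h·b³/12 with b = 125 mm (the shorter side).
I_min = 219×125³/12 = 3.564×10^7 mm⁴
A = 2.737×10^4 mm²;  r_min = √(I/A) = √(3.564×10^7/2.737×10^4) = 36.08 mm
L_e = K·L = 2 × 2.08 m = 4.160 m = 4160.0 mm
λ = L_e / r_min = 4160.0 / 36.08 = 115

λ ≈ 115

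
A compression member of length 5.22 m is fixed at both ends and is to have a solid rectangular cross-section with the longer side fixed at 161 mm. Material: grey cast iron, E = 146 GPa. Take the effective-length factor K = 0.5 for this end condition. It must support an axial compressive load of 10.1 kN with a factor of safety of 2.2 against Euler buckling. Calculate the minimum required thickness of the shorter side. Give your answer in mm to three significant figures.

Required P_cr = n·P = 2.2 × 10.1 = 22.22 kN
L_e = K·L = 0.5 × 5.22 = 2.610 m
Required I = P_cr·L_e²/(π²E) = 2.222×10^4 × 2.610² / (π² × 1.46×10^11) = 1.050×10^-7 m⁴
I_req = 1.050×10^5 mm⁴
Rectangle, weak axis: I_min = h·b³/12 with h = 161 mm fixed  ⇒  b = (12I/h)^(1/3) = 19.9 mm

b ≈ 19.9 mm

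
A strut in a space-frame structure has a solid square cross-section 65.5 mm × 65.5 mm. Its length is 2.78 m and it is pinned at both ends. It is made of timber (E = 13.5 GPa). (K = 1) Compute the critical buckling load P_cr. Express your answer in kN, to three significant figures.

I = a⁴/12 = 65.5⁴/12 = 1.534×10^6 mm⁴
I = 1.534×10^6 mm⁴ = 1.534×10^-6 m⁴
Effective length L_e = K·L = 1 × 2.78 = 2.780 m
P_cr = π²EI / L_e² = π² × 13.5×10⁹ × 1.534×10^-6 / 2.780² = 2.644×10^4 N

P_cr ≈ 26.4 kN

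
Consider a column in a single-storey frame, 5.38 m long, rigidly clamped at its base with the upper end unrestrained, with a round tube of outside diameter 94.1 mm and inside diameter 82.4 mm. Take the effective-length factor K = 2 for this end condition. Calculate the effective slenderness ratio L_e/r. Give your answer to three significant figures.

d_o = 94.1 mm, d_i = 82.4 mm
I = π(d_o⁴ − d_i⁴)/64 = π(94.1⁴ − 82.40⁴)/64 = 1.586×10^6 mm⁴
A = 1.622×10^3 mm²;  r_min = √(I/A) = √(1.586×10^6/1.622×10^3) = 31.27 mm
L_e = K·L = 2 × 5.38 m = 10.76 m = 10760 mm
λ = L_e / r_min = 10760 / 31.27 = 344

λ ≈ 344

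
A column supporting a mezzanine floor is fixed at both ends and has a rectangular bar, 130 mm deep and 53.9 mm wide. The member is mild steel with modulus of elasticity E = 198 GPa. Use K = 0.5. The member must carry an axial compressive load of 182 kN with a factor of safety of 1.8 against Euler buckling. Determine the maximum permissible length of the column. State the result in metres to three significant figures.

Buckling occurs about the weak axis: I_min = h·b³/12 with b = 53.9 mm (the shorter side).
I_min = 130×53.9³/12 = 1.696×10^6 mm⁴
I = 1.696×10^-6 m⁴
Required critical load P_cr = n·P = 1.8 × 182 = 327.6 kN = 3.276×10^5 N
From P_cr = π²EI/(K·L)²:  L = (1/K)·√(π²EI/P_cr) = (1/0.5)·√(π²×1.98×10^11×1.696×10^-6/3.276×10^5)
L = 6.36 m

L_max ≈ 6.36 m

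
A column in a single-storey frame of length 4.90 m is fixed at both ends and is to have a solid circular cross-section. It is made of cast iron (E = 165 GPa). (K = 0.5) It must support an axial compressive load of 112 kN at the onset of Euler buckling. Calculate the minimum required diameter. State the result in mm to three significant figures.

L_e = K·L = 0.5 × 4.90 = 2.450 m
Required I = P_cr·L_e²/(π²E) = 1.120×10^5 × 2.450² / (π² × 1.65×10^11) = 4.128×10^-7 m⁴
I_req = 4.128×10^5 mm⁴
Solid circle: I = πd⁴/64  ⇒  d = (64I/π)^(1/4) = (64×4.128×10^5/π)^(1/4) = 53.9 mm

d ≈ 53.9 mm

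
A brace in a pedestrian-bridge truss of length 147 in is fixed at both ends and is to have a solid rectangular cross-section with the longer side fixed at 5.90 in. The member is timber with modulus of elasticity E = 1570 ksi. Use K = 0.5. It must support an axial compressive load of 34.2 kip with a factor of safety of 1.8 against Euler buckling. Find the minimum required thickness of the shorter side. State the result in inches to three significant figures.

b ≈ 3.52 in

Required P_cr = n·P = 1.8 × 34.2 = 61.56 kip
L_e = K·L = 0.5 × 147 = 73.50 in
Required I = P_cr·L_e²/(π²E) = 6.156×10^4 × 73.50² / (π² × 1.57×10^6) = 21.46 in⁴
Rectangle, weak axis: I_min = h·b³/12 with h = 5.90 in fixed  ⇒  b = (12I/h)^(1/3) = 3.52 in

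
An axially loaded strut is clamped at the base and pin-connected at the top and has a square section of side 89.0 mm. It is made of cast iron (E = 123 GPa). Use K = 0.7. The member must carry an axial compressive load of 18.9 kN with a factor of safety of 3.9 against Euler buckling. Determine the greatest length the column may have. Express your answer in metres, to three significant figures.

I = a⁴/12 = 89.0⁴/12 = 5.229×10^6 mm⁴
I = 5.229×10^-6 m⁴
Required critical load P_cr = n·P = 3.9 × 18.9 = 73.71 kN = 7.371×10^4 N
From P_cr = π²EI/(K·L)²:  L = (1/K)·√(π²EI/P_cr) = (1/0.7)·√(π²×1.23×10^11×5.229×10^-6/7.371×10^4)
L = 13.3 m

L_max ≈ 13.3 m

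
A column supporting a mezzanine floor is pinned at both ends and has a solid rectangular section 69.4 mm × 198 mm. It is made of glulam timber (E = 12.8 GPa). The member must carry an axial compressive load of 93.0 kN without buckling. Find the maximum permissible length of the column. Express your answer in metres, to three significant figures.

L_max ≈ 2.74 m

Buckling occurs about the weak axis: I_min = h·b³/12 with b = 69.4 mm (the shorter side).
I_min = 198×69.4³/12 = 5.515×10^6 mm⁴
I = 5.515×10^-6 m⁴
At the buckling limit P_cr = P = 9.300×10^4 N
From P_cr = π²EI/(K·L)²:  L = (1/K)·√(π²EI/P_cr) = (1/1)·√(π²×1.28×10^10×5.515×10^-6/9.300×10^4)
L = 2.74 m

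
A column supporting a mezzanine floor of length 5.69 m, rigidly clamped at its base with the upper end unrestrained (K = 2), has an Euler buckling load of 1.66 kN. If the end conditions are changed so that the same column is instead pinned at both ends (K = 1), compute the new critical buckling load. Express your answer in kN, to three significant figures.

P_cr ∝ 1/K², so P_cr,new = P_cr,old × (K_old/K_new)² = 1.66 × (2/1)²
= 1.66 × 4.000 = 6.64 kN

P_cr ≈ 6.64 kN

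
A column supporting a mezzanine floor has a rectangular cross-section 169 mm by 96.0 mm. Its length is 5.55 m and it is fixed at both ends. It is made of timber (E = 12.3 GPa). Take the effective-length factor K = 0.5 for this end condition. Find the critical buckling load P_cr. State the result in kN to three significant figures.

P_cr ≈ 196 kN

Buckling occurs about the weak axis: I_min = h·b³/12 with b = 96.0 mm (the shorter side).
I_min = 169×96.0³/12 = 1.246×10^7 mm⁴
I = 1.246×10^7 mm⁴ = 1.246×10^-5 m⁴
Effective length L_e = K·L = 0.5 × 5.55 = 2.775 m
P_cr = π²EI / L_e² = π² × 12.3×10⁹ × 1.246×10^-5 / 2.775² = 1.964×10^5 N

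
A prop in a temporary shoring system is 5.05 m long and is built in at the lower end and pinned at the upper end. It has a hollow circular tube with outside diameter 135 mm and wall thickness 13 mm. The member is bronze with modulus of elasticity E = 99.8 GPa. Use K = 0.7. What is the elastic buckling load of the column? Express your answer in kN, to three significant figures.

Inner diameter d_i = 135 − 2×13 = 109.0 mm
I = π(d_o⁴ − d_i⁴)/64 = π(135⁴ − 109.0⁴)/64 = 9.375×10^6 mm⁴
I = 9.375×10^6 mm⁴ = 9.375×10^-6 m⁴
Effective length L_e = K·L = 0.7 × 5.05 = 3.535 m
P_cr = π²EI / L_e² = π² × 99.8×10⁹ × 9.375×10^-6 / 3.535² = 7.390×10^5 N

P_cr ≈ 739 kN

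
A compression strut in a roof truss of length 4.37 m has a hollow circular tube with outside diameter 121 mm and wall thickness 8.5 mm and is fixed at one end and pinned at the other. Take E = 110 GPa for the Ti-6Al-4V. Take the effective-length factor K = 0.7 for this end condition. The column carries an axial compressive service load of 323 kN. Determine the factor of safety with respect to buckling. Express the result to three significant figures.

Inner diameter d_i = 121 − 2×8.5 = 104.0 mm
I = π(d_o⁴ − d_i⁴)/64 = π(121⁴ − 104.0⁴)/64 = 4.780×10^6 mm⁴
I = 4.780×10^6 mm⁴ = 4.780×10^-6 m⁴
Effective length L_e = K·L = 0.7 × 4.37 = 3.059 m
P_cr = π²EI / L_e² = π² × 110×10⁹ × 4.780×10^-6 / 3.059² = 5.546×10^5 N
Factor of safety n = P_cr / P = 554.55 / 323 = 1.72

n ≈ 1.72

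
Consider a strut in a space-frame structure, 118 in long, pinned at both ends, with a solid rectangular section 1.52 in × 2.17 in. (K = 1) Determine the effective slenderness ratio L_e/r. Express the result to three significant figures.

For a rectangle r_min = b/√12 = 1.52/√12 = 0.4388 in
L_e = K·L = 1 × 118 = 118.0 in
λ = L_e / r_min = 118.00 / 0.4388 = 269

λ ≈ 269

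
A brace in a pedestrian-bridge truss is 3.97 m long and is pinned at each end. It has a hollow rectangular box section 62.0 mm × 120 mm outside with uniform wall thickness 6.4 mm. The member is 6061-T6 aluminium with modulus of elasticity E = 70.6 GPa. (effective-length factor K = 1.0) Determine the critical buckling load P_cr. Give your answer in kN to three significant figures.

Inner dimensions: h_i = 120 − 2×6.4 = 107.2 mm, b_i = 62.0 − 2×6.4 = 49.20 mm
Weak-axis I_min = (h_o·b_o³ − h_i·b_i³)/12 with b_o = 62.0, b_i = 49.20 mm (shorter outer/inner sides).
I_min = (120×62.0³ − 107.2×49.20³)/12 = 1.319×10^6 mm⁴
I = 1.319×10^6 mm⁴ = 1.319×10^-6 m⁴
Effective length L_e = K·L = 1 × 3.97 = 3.970 m
P_cr = π²EI / L_e² = π² × 70.6×10⁹ × 1.319×10^-6 / 3.970² = 5.833×10^4 N

P_cr ≈ 58.3 kN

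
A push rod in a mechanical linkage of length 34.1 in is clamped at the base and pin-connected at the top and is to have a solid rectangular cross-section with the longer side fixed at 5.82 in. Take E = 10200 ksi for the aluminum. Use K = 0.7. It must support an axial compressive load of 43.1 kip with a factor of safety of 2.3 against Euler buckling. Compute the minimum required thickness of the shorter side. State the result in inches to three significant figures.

b ≈ 1.05 in

Required P_cr = n·P = 2.3 × 43.1 = 99.13 kip
L_e = K·L = 0.7 × 34.1 = 23.87 in
Required I = P_cr·L_e²/(π²E) = 9.913×10^4 × 23.87² / (π² × 1.02×10^7) = 0.5611 in⁴
Rectangle, weak axis: I_min = h·b³/12 with h = 5.82 in fixed  ⇒  b = (12I/h)^(1/3) = 1.05 in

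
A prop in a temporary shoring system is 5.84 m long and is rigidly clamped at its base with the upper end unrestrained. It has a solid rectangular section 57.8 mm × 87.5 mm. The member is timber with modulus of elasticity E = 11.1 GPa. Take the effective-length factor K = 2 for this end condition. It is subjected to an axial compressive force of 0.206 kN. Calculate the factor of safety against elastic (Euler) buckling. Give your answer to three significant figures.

n ≈ 5.49

Buckling occurs about the weak axis: I_min = h·b³/12 with b = 57.8 mm (the shorter side).
I_min = 87.5×57.8³/12 = 1.408×10^6 mm⁴
I = 1.408×10^6 mm⁴ = 1.408×10^-6 m⁴
Effective length L_e = K·L = 2 × 5.84 = 11.68 m
P_cr = π²EI / L_e² = π² × 11.1×10⁹ × 1.408×10^-6 / 11.68² = 1.131×10^3 N
Factor of safety n = P_cr / P = 1.1307 / 0.206 = 5.49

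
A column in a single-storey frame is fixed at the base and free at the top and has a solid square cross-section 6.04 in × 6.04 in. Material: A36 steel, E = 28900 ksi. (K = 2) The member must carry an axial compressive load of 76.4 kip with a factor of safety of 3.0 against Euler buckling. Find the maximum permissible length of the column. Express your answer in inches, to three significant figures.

I = a⁴/12 = 6.04⁴/12 = 110.9 in⁴
Required critical load P_cr = n·P = 3.0 × 76.4 = 229.2 kip = 2.292×10^5 lb
From P_cr = π²EI/(K·L)²:  L = (1/K)·√(π²EI/P_cr) = (1/2)·√(π²×2.89×10^7×110.9/2.292×10^5)
L = 186 in

L_max ≈ 186 in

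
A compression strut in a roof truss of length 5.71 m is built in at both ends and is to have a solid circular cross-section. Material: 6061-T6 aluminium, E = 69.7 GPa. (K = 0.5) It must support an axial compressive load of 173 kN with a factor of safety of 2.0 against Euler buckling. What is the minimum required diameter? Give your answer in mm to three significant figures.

Required P_cr = n·P = 2.0 × 173 = 346.0 kN
L_e = K·L = 0.5 × 5.71 = 2.855 m
Required I = P_cr·L_e²/(π²E) = 3.460×10^5 × 2.855² / (π² × 6.97×10^10) = 4.100×10^-6 m⁴
I_req = 4.100×10^6 mm⁴
Solid circle: I = πd⁴/64  ⇒  d = (64I/π)^(1/4) = (64×4.100×10^6/π)^(1/4) = 95.6 mm

d ≈ 95.6 mm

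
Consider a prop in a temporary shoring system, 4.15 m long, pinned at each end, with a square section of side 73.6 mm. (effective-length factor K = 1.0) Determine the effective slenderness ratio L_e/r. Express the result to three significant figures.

For a square r = a/√12 = 73.6/√12 = 21.25 mm
L_e = K·L = 1 × 4.15 m = 4.150 m = 4150.0 mm
λ = L_e / r_min = 4150.0 / 21.25 = 195

λ ≈ 195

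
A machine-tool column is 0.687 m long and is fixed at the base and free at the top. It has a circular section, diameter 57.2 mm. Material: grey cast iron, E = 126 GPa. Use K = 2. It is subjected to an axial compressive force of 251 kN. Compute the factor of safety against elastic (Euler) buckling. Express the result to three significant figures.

n ≈ 1.38

I = πd⁴/64 = π×57.2⁴/64 = 5.255×10^5 mm⁴
I = 5.255×10^5 mm⁴ = 5.255×10^-7 m⁴
Effective length L_e = K·L = 2 × 0.687 = 1.374 m
P_cr = π²EI / L_e² = π² × 126×10⁹ × 5.255×10^-7 / 1.374² = 3.461×10^5 N
Factor of safety n = P_cr / P = 346.14 / 251 = 1.38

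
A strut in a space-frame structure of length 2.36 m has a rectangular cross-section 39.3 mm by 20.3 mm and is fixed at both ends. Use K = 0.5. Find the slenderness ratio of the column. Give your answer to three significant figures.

For a rectangle r_min = b/√12 = 20.3/√12 = 5.860 mm
L_e = K·L = 0.5 × 2.36 m = 1.180 m = 1180.0 mm
λ = L_e / r_min = 1180.0 / 5.860 = 201

λ ≈ 201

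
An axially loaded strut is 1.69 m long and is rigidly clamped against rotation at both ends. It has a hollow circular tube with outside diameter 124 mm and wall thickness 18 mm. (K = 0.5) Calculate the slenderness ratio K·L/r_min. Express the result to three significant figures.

Inner diameter d_i = 124 − 2×18 = 88.00 mm
I = π(d_o⁴ − d_i⁴)/64 = π(124⁴ − 88.00⁴)/64 = 8.662×10^6 mm⁴
A = 5.994×10^3 mm²;  r_min = √(I/A) = √(8.662×10^6/5.994×10^3) = 38.01 mm
L_e = K·L = 0.5 × 1.69 m = 0.8450 m = 845.00 mm
λ = L_e / r_min = 845.00 / 38.01 = 22.2

λ ≈ 22.2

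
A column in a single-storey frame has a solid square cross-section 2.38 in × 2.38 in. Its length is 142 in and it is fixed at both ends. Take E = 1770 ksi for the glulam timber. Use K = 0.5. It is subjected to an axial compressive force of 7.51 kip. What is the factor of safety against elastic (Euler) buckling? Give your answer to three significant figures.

n ≈ 1.23

I = a⁴/12 = 2.38⁴/12 = 2.674 in⁴
Effective length L_e = K·L = 0.5 × 142 = 71.00 in
P_cr = π²EI / L_e² = π² × 1770×10³ × 2.674 / 71.00² = 9.266×10^3 lb
Factor of safety n = P_cr / P = 9.2658 / 7.51 = 1.23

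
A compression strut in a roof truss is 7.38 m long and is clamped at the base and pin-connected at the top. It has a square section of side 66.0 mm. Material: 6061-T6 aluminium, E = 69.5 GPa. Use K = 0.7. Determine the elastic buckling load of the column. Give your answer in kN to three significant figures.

I = a⁴/12 = 66.0⁴/12 = 1.581×10^6 mm⁴
I = 1.581×10^6 mm⁴ = 1.581×10^-6 m⁴
Effective length L_e = K·L = 0.7 × 7.38 = 5.166 m
P_cr = π²EI / L_e² = π² × 69.5×10⁹ × 1.581×10^-6 / 5.166² = 4.064×10^4 N

P_cr ≈ 40.6 kN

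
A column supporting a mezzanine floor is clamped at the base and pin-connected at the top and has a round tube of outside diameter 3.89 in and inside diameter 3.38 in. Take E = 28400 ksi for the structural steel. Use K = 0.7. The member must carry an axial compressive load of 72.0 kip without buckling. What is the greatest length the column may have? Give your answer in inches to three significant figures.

L_max ≈ 196 in

d_o = 3.89 in, d_i = 3.38 in
I = π(d_o⁴ − d_i⁴)/64 = π(3.89⁴ − 3.380⁴)/64 = 4.833 in⁴
At the buckling limit P_cr = P = 7.200×10^4 lb
From P_cr = π²EI/(K·L)²:  L = (1/K)·√(π²EI/P_cr) = (1/0.7)·√(π²×2.84×10^7×4.833/7.200×10^4)
L = 196 in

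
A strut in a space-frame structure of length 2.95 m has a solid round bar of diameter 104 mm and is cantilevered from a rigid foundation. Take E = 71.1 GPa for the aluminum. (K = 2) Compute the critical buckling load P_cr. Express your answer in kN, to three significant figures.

P_cr ≈ 116 kN

I = πd⁴/64 = π×104⁴/64 = 5.743×10^6 mm⁴
I = 5.743×10^6 mm⁴ = 5.743×10^-6 m⁴
Effective length L_e = K·L = 2 × 2.95 = 5.900 m
P_cr = π²EI / L_e² = π² × 71.1×10⁹ × 5.743×10^-6 / 5.900² = 1.158×10^5 N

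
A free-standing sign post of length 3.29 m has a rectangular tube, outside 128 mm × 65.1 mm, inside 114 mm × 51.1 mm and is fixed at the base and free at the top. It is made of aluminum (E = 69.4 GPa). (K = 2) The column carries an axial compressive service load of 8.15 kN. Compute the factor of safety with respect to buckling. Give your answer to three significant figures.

n ≈ 3.25

Weak-axis I_min = (h_o·b_o³ − h_i·b_i³)/12 with b_o = 65.1, b_i = 51.10 mm (shorter outer/inner sides).
I_min = (128×65.1³ − 114.0×51.10³)/12 = 1.675×10^6 mm⁴
I = 1.675×10^6 mm⁴ = 1.675×10^-6 m⁴
Effective length L_e = K·L = 2 × 3.29 = 6.580 m
P_cr = π²EI / L_e² = π² × 69.4×10⁹ × 1.675×10^-6 / 6.580² = 2.650×10^4 N
Factor of safety n = P_cr / P = 26.503 / 8.15 = 3.25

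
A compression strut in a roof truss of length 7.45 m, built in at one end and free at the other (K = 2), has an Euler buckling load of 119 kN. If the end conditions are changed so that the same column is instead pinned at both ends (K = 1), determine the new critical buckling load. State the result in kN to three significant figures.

P_cr ∝ 1/K², so P_cr,new = P_cr,old × (K_old/K_new)² = 119 × (2/1)²
= 119 × 4.000 = 476 kN

P_cr ≈ 476 kN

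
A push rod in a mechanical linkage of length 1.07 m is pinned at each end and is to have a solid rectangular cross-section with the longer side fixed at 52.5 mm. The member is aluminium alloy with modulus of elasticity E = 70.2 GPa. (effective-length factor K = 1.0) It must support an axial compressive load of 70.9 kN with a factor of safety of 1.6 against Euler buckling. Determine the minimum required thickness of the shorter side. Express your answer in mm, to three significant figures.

Required P_cr = n·P = 1.6 × 70.9 = 113.4 kN
L_e = K·L = 1 × 1.07 = 1.070 m
Required I = P_cr·L_e²/(π²E) = 1.134×10^5 × 1.070² / (π² × 7.02×10^10) = 1.875×10^-7 m⁴
I_req = 1.875×10^5 mm⁴
Rectangle, weak axis: I_min = h·b³/12 with h = 52.5 mm fixed  ⇒  b = (12I/h)^(1/3) = 35.0 mm

b ≈ 35.0 mm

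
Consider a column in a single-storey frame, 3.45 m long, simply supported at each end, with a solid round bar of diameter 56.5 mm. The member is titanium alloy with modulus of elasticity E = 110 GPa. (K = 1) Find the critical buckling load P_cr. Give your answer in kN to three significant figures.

P_cr ≈ 45.6 kN

I = πd⁴/64 = π×56.5⁴/64 = 5.002×10^5 mm⁴
I = 5.002×10^5 mm⁴ = 5.002×10^-7 m⁴
Effective length L_e = K·L = 1 × 3.45 = 3.450 m
P_cr = π²EI / L_e² = π² × 110×10⁹ × 5.002×10^-7 / 3.450² = 4.563×10^4 N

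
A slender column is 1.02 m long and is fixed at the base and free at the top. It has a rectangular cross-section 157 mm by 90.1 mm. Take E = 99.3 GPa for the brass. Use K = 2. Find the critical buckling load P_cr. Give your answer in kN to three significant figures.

P_cr ≈ 2250 kN

Buckling occurs about the weak axis: I_min = h·b³/12 with b = 90.1 mm (the shorter side).
I_min = 157×90.1³/12 = 9.570×10^6 mm⁴
I = 9.570×10^6 mm⁴ = 9.570×10^-6 m⁴
Effective length L_e = K·L = 2 × 1.02 = 2.040 m
P_cr = π²EI / L_e² = π² × 99.3×10⁹ × 9.570×10^-6 / 2.040² = 2.254×10^6 N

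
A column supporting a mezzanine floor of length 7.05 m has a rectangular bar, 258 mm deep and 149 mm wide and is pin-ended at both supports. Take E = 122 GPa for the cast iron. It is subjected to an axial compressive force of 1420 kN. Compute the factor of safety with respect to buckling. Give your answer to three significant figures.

Buckling occurs about the weak axis: I_min = h·b³/12 with b = 149 mm (the shorter side).
I_min = 258×149³/12 = 7.112×10^7 mm⁴
I = 7.112×10^7 mm⁴ = 7.112×10^-5 m⁴
Effective length L_e = K·L = 1 × 7.05 = 7.050 m
P_cr = π²EI / L_e² = π² × 122×10⁹ × 7.112×10^-5 / 7.050² = 1.723×10^6 N
Factor of safety n = P_cr / P = 1723.0 / 1420 = 1.21

n ≈ 1.21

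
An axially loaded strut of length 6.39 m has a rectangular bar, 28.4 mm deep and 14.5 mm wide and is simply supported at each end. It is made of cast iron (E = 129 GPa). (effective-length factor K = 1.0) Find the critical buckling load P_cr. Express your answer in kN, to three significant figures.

P_cr ≈ 0.225 kN

Buckling occurs about the weak axis: I_min = h·b³/12 with b = 14.5 mm (the shorter side).
I_min = 28.4×14.5³/12 = 7.215×10^3 mm⁴
I = 7.215×10^3 mm⁴ = 7.215×10^-9 m⁴
Effective length L_e = K·L = 1 × 6.39 = 6.390 m
P_cr = π²EI / L_e² = π² × 129×10⁹ × 7.215×10^-9 / 6.390² = 225.0 N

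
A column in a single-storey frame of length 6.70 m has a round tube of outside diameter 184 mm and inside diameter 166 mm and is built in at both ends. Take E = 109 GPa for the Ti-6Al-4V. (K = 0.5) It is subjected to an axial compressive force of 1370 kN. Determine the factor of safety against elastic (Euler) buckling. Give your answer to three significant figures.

d_o = 184 mm, d_i = 166 mm
I = π(d_o⁴ − d_i⁴)/64 = π(184⁴ − 166.0⁴)/64 = 1.899×10^7 mm⁴
I = 1.899×10^7 mm⁴ = 1.899×10^-5 m⁴
Effective length L_e = K·L = 0.5 × 6.70 = 3.350 m
P_cr = π²EI / L_e² = π² × 109×10⁹ × 1.899×10^-5 / 3.350² = 1.821×10^6 N
Factor of safety n = P_cr / P = 1820.5 / 1370 = 1.33

n ≈ 1.33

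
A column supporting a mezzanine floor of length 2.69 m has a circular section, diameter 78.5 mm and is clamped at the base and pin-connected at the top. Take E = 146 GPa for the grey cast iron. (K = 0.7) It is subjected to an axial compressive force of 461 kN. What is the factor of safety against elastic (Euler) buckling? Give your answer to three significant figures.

I = πd⁴/64 = π×78.5⁴/64 = 1.864×10^6 mm⁴
I = 1.864×10^6 mm⁴ = 1.864×10^-6 m⁴
Effective length L_e = K·L = 0.7 × 2.69 = 1.883 m
P_cr = π²EI / L_e² = π² × 146×10⁹ × 1.864×10^-6 / 1.883² = 7.575×10^5 N
Factor of safety n = P_cr / P = 757.53 / 461 = 1.64

n ≈ 1.64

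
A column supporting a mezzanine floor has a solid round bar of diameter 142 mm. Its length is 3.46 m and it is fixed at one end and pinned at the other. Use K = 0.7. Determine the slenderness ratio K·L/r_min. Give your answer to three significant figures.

λ ≈ 68.2

I = πd⁴/64 = π×142⁴/64 = 1.996×10^7 mm⁴
A = 1.584×10^4 mm²;  r_min = √(I/A) = √(1.996×10^7/1.584×10^4) = 35.50 mm
L_e = K·L = 0.7 × 3.46 m = 2.422 m = 2422.0 mm
λ = L_e / r_min = 2422.0 / 35.50 = 68.2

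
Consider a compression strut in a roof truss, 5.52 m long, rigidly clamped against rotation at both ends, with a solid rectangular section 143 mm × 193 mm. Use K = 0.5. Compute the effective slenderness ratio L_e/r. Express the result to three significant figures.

For a rectangle r_min = b/√12 = 143/√12 = 41.28 mm
L_e = K·L = 0.5 × 5.52 m = 2.760 m = 2760.0 mm
λ = L_e / r_min = 2760.0 / 41.28 = 66.9

λ ≈ 66.9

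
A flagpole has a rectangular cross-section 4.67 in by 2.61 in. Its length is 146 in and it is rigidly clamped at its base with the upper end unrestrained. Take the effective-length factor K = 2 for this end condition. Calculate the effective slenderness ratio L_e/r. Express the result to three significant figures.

For a rectangle r_min = b/√12 = 2.61/√12 = 0.7534 in
L_e = K·L = 2 × 146 = 292.0 in
λ = L_e / r_min = 292.00 / 0.7534 = 388

λ ≈ 388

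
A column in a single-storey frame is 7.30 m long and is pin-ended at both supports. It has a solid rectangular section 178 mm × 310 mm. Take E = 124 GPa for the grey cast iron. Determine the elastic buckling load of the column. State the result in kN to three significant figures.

Buckling occurs about the weak axis: I_min = h·b³/12 with b = 178 mm (the shorter side).
I_min = 310×178³/12 = 1.457×10^8 mm⁴
I = 1.457×10^8 mm⁴ = 1.457×10^-4 m⁴
Effective length L_e = K·L = 1 × 7.30 = 7.300 m
P_cr = π²EI / L_e² = π² × 124×10⁹ × 1.457×10^-4 / 7.300² = 3.346×10^6 N

P_cr ≈ 3350 kN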